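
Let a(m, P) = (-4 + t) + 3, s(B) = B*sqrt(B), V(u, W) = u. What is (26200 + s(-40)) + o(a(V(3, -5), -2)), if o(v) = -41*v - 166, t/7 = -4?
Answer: 27223 - 80*I*sqrt(10) ≈ 27223.0 - 252.98*I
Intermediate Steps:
t = -28 (t = 7*(-4) = -28)
s(B) = B**(3/2)
a(m, P) = -29 (a(m, P) = (-4 - 28) + 3 = -32 + 3 = -29)
o(v) = -166 - 41*v
(26200 + s(-40)) + o(a(V(3, -5), -2)) = (26200 + (-40)**(3/2)) + (-166 - 41*(-29)) = (26200 - 80*I*sqrt(10)) + (-166 + 1189) = (26200 - 80*I*sqrt(10)) + 1023 = 27223 - 80*I*sqrt(10)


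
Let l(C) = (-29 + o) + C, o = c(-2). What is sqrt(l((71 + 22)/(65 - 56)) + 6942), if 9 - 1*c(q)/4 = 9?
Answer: sqrt(62310)/3 ≈ 83.207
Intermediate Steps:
c(q) = 0 (c(q) = 36 - 4*9 = 36 - 36 = 0)
o = 0
l(C) = -29 + C (l(C) = (-29 + 0) + C = -29 + C)
sqrt(l((71 + 22)/(65 - 56)) + 6942) = sqrt((-29 + (71 + 22)/(65 - 56)) + 6942) = sqrt((-29 + 93/9) + 6942) = sqrt((-29 + 93*(1/9)) + 6942) = sqrt((-29 + 31/3) + 6942) = sqrt(-56/3 + 6942) = sqrt(20770/3) = sqrt(62310)/3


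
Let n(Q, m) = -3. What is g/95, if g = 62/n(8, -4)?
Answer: -62/285 ≈ -0.21754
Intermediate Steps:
g = -62/3 (g = 62/(-3) = 62*(-1/3) = -62/3 ≈ -20.667)
g/95 = -62/3/95 = (1/95)*(-62/3) = -62/285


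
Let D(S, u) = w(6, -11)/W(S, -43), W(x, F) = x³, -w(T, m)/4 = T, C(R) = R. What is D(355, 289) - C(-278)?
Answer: 12437407226/44738875 ≈ 278.00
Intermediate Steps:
w(T, m) = -4*T
D(S, u) = -24/S³ (D(S, u) = (-4*6)/(S³) = -24/S³)
D(355, 289) - C(-278) = -24/355³ - 1*(-278) = -24*1/44738875 + 278 = -24/44738875 + 278 = 12437407226/44738875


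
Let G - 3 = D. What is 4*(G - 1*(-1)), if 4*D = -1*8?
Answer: 8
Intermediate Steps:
D = -2 (D = (-1*8)/4 = (¼)*(-8) = -2)
G = 1 (G = 3 - 2 = 1)
4*(G - 1*(-1)) = 4*(1 - 1*(-1)) = 4*(1 + 1) = 4*2 = 8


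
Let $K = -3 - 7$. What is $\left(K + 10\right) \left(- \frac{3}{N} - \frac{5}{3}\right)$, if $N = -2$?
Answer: $0$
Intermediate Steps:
$K = -10$ ($K = -3 - 7 = -10$)
$\left(K + 10\right) \left(- \frac{3}{N} - \frac{5}{3}\right) = \left(-10 + 10\right) \left(- \frac{3}{-2} - \frac{5}{3}\right) = 0 \left(\left(-3\right) \left(- \frac{1}{2}\right) - \frac{5}{3}\right) = 0 \left(\frac{3}{2} - \frac{5}{3}\right) = 0 \left(- \frac{1}{6}\right) = 0$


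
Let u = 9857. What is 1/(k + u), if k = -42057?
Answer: -1/32200 ≈ -3.1056e-5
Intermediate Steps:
1/(k + u) = 1/(-42057 + 9857) = 1/(-32200) = -1/32200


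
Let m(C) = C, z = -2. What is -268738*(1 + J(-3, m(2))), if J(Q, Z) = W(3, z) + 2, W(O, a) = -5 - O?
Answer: 1343690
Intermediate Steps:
J(Q, Z) = -6 (J(Q, Z) = (-5 - 1*3) + 2 = (-5 - 3) + 2 = -8 + 2 = -6)
-268738*(1 + J(-3, m(2))) = -268738*(1 - 6) = -268738*(-5) = -134369*(-10) = 1343690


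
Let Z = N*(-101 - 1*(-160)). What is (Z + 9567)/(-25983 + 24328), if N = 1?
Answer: -9626/1655 ≈ -5.8163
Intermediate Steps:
Z = 59 (Z = 1*(-101 - 1*(-160)) = 1*(-101 + 160) = 1*59 = 59)
(Z + 9567)/(-25983 + 24328) = (59 + 9567)/(-25983 + 24328) = 9626/(-1655) = 9626*(-1/1655) = -9626/1655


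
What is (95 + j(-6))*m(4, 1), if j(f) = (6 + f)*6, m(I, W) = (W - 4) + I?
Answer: 95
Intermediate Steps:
m(I, W) = -4 + I + W (m(I, W) = (-4 + W) + I = -4 + I + W)
j(f) = 36 + 6*f
(95 + j(-6))*m(4, 1) = (95 + (36 + 6*(-6)))*(-4 + 4 + 1) = (95 + (36 - 36))*1 = (95 + 0)*1 = 95*1 = 95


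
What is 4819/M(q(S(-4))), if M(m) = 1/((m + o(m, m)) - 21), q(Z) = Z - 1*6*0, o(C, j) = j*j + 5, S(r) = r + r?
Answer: 192760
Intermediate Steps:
S(r) = 2*r
o(C, j) = 5 + j**2 (o(C, j) = j**2 + 5 = 5 + j**2)
q(Z) = Z (q(Z) = Z - 6*0 = Z + 0 = Z)
M(m) = 1/(-16 + m + m**2) (M(m) = 1/((m + (5 + m**2)) - 21) = 1/((5 + m + m**2) - 21) = 1/(-16 + m + m**2))
4819/M(q(S(-4))) = 4819/(1/(-16 + 2*(-4) + (2*(-4))**2)) = 4819/(1/(-16 - 8 + (-8)**2)) = 4819/(1/(-16 - 8 + 64)) = 4819/(1/40) = 4819*40 = 192760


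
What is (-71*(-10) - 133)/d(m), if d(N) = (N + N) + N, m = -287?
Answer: -577/861 ≈ -0.67015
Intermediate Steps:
d(N) = 3*N (d(N) = 2*N + N = 3*N)
(-71*(-10) - 133)/d(m) = (-71*(-10) - 133)/((3*(-287))) = (710 - 133)/(-861) = 577*(-1/861) = -577/861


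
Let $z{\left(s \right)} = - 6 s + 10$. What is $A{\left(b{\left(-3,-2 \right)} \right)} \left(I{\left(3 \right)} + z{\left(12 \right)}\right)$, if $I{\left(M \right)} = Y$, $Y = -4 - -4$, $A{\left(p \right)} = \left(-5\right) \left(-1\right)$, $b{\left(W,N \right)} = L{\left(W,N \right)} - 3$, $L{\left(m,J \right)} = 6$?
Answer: $-310$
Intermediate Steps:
$z{\left(s \right)} = 10 - 6 s$
$b{\left(W,N \right)} = 3$ ($b{\left(W,N \right)} = 6 - 3 = 3$)
$A{\left(p \right)} = 5$
$Y = 0$ ($Y = -4 + 4 = 0$)
$I{\left(M \right)} = 0$
$A{\left(b{\left(-3,-2 \right)} \right)} \left(I{\left(3 \right)} + z{\left(12 \right)}\right) = 5 \left(0 + \left(10 - 72\right)\right) = 5 \left(0 - 62\right) = 5 \left(-62\right) = -310$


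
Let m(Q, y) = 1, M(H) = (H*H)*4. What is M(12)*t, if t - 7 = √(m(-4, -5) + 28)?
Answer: 4032 + 576*√29 ≈ 7133.9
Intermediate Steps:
M(H) = 4*H² (M(H) = H²*4 = 4*H²)
t = 7 + √29 (t = 7 + √(1 + 28) = 7 + √29 ≈ 12.385)
M(12)*t = (4*12²)*(7 + √29) = (4*144)*(7 + √29) = 576*(7 + √29) = 4032 + 576*√29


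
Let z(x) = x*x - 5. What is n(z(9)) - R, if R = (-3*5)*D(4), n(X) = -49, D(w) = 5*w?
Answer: 251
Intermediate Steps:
z(x) = -5 + x² (z(x) = x² - 5 = -5 + x²)
R = -300 (R = (-3*5)*(5*4) = -15*20 = -300)
n(z(9)) - R = -49 - 1*(-300) = -49 + 300 = 251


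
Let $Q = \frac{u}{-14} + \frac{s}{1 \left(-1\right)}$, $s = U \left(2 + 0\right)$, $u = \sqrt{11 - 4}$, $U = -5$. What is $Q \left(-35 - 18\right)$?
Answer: $-530 + \frac{53 \sqrt{7}}{14} \approx -519.98$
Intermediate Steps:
$u = \sqrt{7} \approx 2.6458$
$s = -10$ ($s = - 5 \left(2 + 0\right) = \left(-5\right) 2 = -10$)
$Q = 10 - \frac{\sqrt{7}}{14}$ ($Q = \frac{\sqrt{7}}{-14} - \frac{10}{1 \left(-1\right)} = \sqrt{7} \left(- \frac{1}{14}\right) - \frac{10}{-1} = - \frac{\sqrt{7}}{14} - -10 = - \frac{\sqrt{7}}{14} + 10 = 10 - \frac{\sqrt{7}}{14} \approx 9.811$)
$Q \left(-35 - 18\right) = \left(10 - \frac{\sqrt{7}}{14}\right) \left(-35 - 18\right) = \left(10 - \frac{\sqrt{7}}{14}\right) \left(-53\right) = -530 + \frac{53 \sqrt{7}}{14}$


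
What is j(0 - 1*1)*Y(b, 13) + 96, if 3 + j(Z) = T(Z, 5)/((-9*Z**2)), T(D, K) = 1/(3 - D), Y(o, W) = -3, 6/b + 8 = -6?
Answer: 1261/12 ≈ 105.08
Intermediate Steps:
b = -3/7 (b = 6/(-8 - 6) = 6/(-14) = 6*(-1/14) = -3/7 ≈ -0.42857)
j(Z) = -3 + 1/(9*Z**2*(-3 + Z)) (j(Z) = -3 + (-1/(-3 + Z))/((-9*Z**2)) = -3 + (-1/(-3 + Z))*(-1/(9*Z**2)) = -3 + 1/(9*Z**2*(-3 + Z)))
j(0 - 1*1)*Y(b, 13) + 96 = ((1 + 27*(0 - 1*1)**2*(3 - (0 - 1*1)))/(9*(0 - 1*1)**2*(-3 + (0 - 1*1))))*(-3) + 96 = ((1 + 27*(0 - 1)**2*(3 - (0 - 1)))/(9*(0 - 1)**2*(-3 + (0 - 1))))*(-3) + 96 = ((1/9)*(1 + 27*(-1)**2*(3 - 1*(-1)))/((-1)**2*(-3 - 1)))*(-3) + 96 = ((1/9)*1*(1 + 27*1*(3 + 1))/(-4))*(-3) + 96 = ((1/9)*1*(-1/4)*(1 + 27*1*4))*(-3) + 96 = ((1/9)*1*(-1/4)*(1 + 108))*(-3) + 96 = ((1/9)*1*(-1/4)*109)*(-3) + 96 = -109/36*(-3) + 96 = 109/12 + 96 = 1261/12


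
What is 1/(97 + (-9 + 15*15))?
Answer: 1/313 ≈ 0.0031949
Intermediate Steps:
1/(97 + (-9 + 15*15)) = 1/(97 + (-9 + 225)) = 1/(97 + 216) = 1/313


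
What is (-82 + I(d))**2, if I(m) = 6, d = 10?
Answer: 5776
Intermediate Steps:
(-82 + I(d))**2 = (-82 + 6)**2 = (-76)**2 = 5776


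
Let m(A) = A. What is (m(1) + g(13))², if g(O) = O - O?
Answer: 1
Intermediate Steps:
g(O) = 0
(m(1) + g(13))² = (1 + 0)² = 1² = 1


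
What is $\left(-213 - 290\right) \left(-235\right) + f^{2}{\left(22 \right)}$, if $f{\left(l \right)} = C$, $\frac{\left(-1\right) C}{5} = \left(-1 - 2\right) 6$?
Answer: $126305$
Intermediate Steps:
$C = 90$ ($C = - 5 \left(-1 - 2\right) 6 = - 5 \left(\left(-3\right) 6\right) = \left(-5\right) \left(-18\right) = 90$)
$f{\left(l \right)} = 90$
$\left(-213 - 290\right) \left(-235\right) + f^{2}{\left(22 \right)} = \left(-213 - 290\right) \left(-235\right) + 90^{2} = \left(-503\right) \left(-235\right) + 8100 = 118205 + 8100 = 126305$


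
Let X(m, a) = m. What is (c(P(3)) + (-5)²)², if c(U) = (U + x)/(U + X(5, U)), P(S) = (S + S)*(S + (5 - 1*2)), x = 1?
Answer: 1127844/1681 ≈ 670.94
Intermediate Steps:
P(S) = 2*S*(3 + S) (P(S) = (2*S)*(S + (5 - 2)) = (2*S)*(S + 3) = (2*S)*(3 + S) = 2*S*(3 + S))
c(U) = (1 + U)/(5 + U) (c(U) = (U + 1)/(U + 5) = (1 + U)/(5 + U))
(c(P(3)) + (-5)²)² = ((1 + 2*3*(3 + 3))/(5 + 2*3*(3 + 3)) + (-5)²)² = ((1 + 2*3*6)/(5 + 2*3*6) + 25)² = ((1 + 36)/(5 + 36) + 25)² = (37/41 + 25)² = (1062/41)² = 1127844/1681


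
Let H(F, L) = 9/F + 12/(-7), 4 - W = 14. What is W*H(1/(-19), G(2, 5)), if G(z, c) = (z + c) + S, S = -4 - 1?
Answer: 12090/7 ≈ 1727.1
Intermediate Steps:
W = -10 (W = 4 - 1*14 = 4 - 14 = -10)
S = -5
G(z, c) = -5 + c + z (G(z, c) = (z + c) - 5 = (c + z) - 5 = -5 + c + z)
H(F, L) = -12/7 + 9/F (H(F, L) = 9/F + 12*(-1/7) = 9/F - 12/7 = -12/7 + 9/F)
W*H(1/(-19), G(2, 5)) = -10*(-12/7 + 9/(1/(-19))) = -10*(-12/7 + 9/(-1/19)) = -10*(-12/7 + 9*(-19)) = -10*(-12/7 - 171) = -10*(-1209/7) = 12090/7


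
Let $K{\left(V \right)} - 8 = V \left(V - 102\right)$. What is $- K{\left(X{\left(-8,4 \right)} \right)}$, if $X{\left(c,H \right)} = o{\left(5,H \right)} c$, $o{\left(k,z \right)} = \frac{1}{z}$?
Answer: $-216$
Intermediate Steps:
$X{\left(c,H \right)} = \frac{c}{H}$
$K{\left(V \right)} = 8 + V \left(-102 + V\right)$ ($K{\left(V \right)} = 8 + V \left(V - 102\right) = 8 + V \left(-102 + V\right)$)
$- K{\left(X{\left(-8,4 \right)} \right)} = - (8 + \left(- \frac{8}{4}\right)^{2} - 102 \left(- \frac{8}{4}\right)) = - (8 + \left(\left(-8\right) \frac{1}{4}\right)^{2} - 102 \left(\left(-8\right) \frac{1}{4}\right)) = - (8 + \left(-2\right)^{2} - -204) = - (8 + 4 + 204) = \left(-1\right) 216 = -216$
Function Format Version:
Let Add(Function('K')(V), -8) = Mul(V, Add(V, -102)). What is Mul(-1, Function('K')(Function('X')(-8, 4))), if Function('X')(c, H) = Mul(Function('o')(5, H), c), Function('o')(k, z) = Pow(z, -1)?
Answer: -216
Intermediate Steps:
Function('X')(c, H) = Mul(c, Pow(H, -1)) (Function('X')(c, H) = Mul(Pow(H, -1), c) = Mul(c, Pow(H, -1)))
Function('K')(V) = Add(8, Mul(V, Add(-102, V))) (Function('K')(V) = Add(8, Mul(V, Add(V, -102))) = Add(8, Mul(V, Add(-102, V))))
Mul(-1, Function('K')(Function('X')(-8, 4))) = Mul(-1, Add(8, Pow(Mul(-8, Pow(4, -1)), 2), Mul(-102, Mul(-8, Pow(4, -1))))) = Mul(-1, Add(8, Pow(Mul(-8, Rational(1, 4)), 2), Mul(-102, Mul(-8, Rational(1, 4))))) = Mul(-1, Add(8, Pow(-2, 2), Mul(-102, -2))) = Mul(-1, Add(8, 4, 204)) = Mul(-1, 216) = -216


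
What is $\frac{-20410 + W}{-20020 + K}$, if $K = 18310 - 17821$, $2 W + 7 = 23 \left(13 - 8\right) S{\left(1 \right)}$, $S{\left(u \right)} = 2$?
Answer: $\frac{40597}{39062} \approx 1.0393$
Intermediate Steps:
$W = \frac{223}{2}$ ($W = - \frac{7}{2} + \frac{23 \left(13 - 8\right) 2}{2} = - \frac{7}{2} + \frac{23 \cdot 5 \cdot 2}{2} = - \frac{7}{2} + \frac{115 \cdot 2}{2} = - \frac{7}{2} + \frac{1}{2} \cdot 230 = - \frac{7}{2} + 115 = \frac{223}{2} \approx 111.5$)
$K = 489$
$\frac{-20410 + W}{-20020 + K} = \frac{-20410 + \frac{223}{2}}{-20020 + 489} = - \frac{40597}{2 \left(-19531\right)} = \left(- \frac{40597}{2}\right) \left(- \frac{1}{19531}\right) = \frac{40597}{39062}$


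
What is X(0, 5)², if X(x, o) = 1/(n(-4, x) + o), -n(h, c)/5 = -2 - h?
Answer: 1/25 ≈ 0.040000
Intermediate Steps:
n(h, c) = 10 + 5*h (n(h, c) = -5*(-2 - h) = 10 + 5*h)
X(x, o) = 1/(-10 + o) (X(x, o) = 1/((10 + 5*(-4)) + o) = 1/((10 - 20) + o) = 1/(-10 + o))
X(0, 5)² = (1/(-10 + 5))² = (1/(-5))² = (-⅕)² = 1/25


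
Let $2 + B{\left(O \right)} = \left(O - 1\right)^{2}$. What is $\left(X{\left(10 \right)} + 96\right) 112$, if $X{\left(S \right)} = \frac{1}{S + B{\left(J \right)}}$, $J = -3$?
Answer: $\frac{32270}{3} \approx 10757.0$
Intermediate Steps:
$B{\left(O \right)} = -2 + \left(-1 + O\right)^{2}$ ($B{\left(O \right)} = -2 + \left(O - 1\right)^{2} = -2 + \left(-1 + O\right)^{2}$)
$X{\left(S \right)} = \frac{1}{14 + S}$ ($X{\left(S \right)} = \frac{1}{S - \left(2 - \left(-1 - 3\right)^{2}\right)} = \frac{1}{S - \left(2 - \left(-4\right)^{2}\right)} = \frac{1}{S + \left(-2 + 16\right)} = \frac{1}{S + 14} = \frac{1}{14 + S}$)
$\left(X{\left(10 \right)} + 96\right) 112 = \left(\frac{1}{14 + 10} + 96\right) 112 = \left(\frac{1}{24} + 96\right) 112 = \frac{2305}{24} \cdot 112 = \frac{32270}{3}$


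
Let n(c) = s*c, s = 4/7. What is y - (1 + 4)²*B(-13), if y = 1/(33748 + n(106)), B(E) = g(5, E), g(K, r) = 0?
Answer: 7/236660 ≈ 2.9578e-5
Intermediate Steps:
B(E) = 0
s = 4/7 (s = 4*(⅐) = 4/7 ≈ 0.57143)
n(c) = 4*c/7
y = 7/236660 (y = 1/(33748 + (4/7)*106) = 1/(33748 + 424/7) = 1/(236660/7) = 7/236660 ≈ 2.9578e-5)
y - (1 + 4)²*B(-13) = 7/236660 - (1 + 4)²*0 = 7/236660 - 5²*0 = 7/236660 - 25*0 = 7/236660 - 1*0 = 7/236660 + 0 = 7/236660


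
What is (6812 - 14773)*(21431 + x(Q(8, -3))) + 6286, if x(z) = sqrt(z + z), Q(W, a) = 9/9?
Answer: -170605905 - 7961*sqrt(2) ≈ -1.7062e+8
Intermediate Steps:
Q(W, a) = 1 (Q(W, a) = 9*(1/9) = 1)
x(z) = sqrt(2)*sqrt(z) (x(z) = sqrt(2*z) = sqrt(2)*sqrt(z))
(6812 - 14773)*(21431 + x(Q(8, -3))) + 6286 = (6812 - 14773)*(21431 + sqrt(2)*sqrt(1)) + 6286 = -7961*(21431 + sqrt(2)*1) + 6286 = -7961*(21431 + sqrt(2)) + 6286 = (-170612191 - 7961*sqrt(2)) + 6286 = -170605905 - 7961*sqrt(2)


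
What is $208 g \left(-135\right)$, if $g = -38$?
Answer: $1067040$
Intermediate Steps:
$208 g \left(-135\right) = 208 \left(-38\right) \left(-135\right) = \left(-7904\right) \left(-135\right) = 1067040$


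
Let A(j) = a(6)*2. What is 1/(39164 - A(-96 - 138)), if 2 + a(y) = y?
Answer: 1/39156 ≈ 2.5539e-5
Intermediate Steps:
a(y) = -2 + y
A(j) = 8 (A(j) = (-2 + 6)*2 = 4*2 = 8)
1/(39164 - A(-96 - 138)) = 1/(39164 - 1*8) = 1/(39164 - 8) = 1/39156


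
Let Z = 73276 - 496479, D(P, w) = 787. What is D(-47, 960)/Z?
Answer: -787/423203 ≈ -0.0018596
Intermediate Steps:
Z = -423203
D(-47, 960)/Z = 787/(-423203) = 787*(-1/423203) = -787/423203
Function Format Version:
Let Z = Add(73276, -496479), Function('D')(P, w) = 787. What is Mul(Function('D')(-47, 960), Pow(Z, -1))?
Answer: Rational(-787, 423203) ≈ -0.0018596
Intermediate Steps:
Z = -423203
Mul(Function('D')(-47, 960), Pow(Z, -1)) = Mul(787, Pow(-423203, -1)) = Mul(787, Rational(-1, 423203)) = Rational(-787, 423203)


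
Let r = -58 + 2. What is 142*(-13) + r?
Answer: -1902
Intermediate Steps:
r = -56
142*(-13) + r = 142*(-13) - 56 = -1846 - 56 = -1902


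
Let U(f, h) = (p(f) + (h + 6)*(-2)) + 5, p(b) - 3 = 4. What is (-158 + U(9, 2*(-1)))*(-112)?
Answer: 17248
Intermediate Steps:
p(b) = 7 (p(b) = 3 + 4 = 7)
U(f, h) = -2*h (U(f, h) = (7 + (h + 6)*(-2)) + 5 = (7 + (6 + h)*(-2)) + 5 = (7 + (-12 - 2*h)) + 5 = (-5 - 2*h) + 5 = -2*h)
(-158 + U(9, 2*(-1)))*(-112) = (-158 - 4*(-1))*(-112) = (-158 - 2*(-2))*(-112) = (-158 + 4)*(-112) = -154*(-112) = 17248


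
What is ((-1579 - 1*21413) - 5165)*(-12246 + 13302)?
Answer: -29733792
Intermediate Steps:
((-1579 - 1*21413) - 5165)*(-12246 + 13302) = ((-1579 - 21413) - 5165)*1056 = (-22992 - 5165)*1056 = -28157*1056 = -29733792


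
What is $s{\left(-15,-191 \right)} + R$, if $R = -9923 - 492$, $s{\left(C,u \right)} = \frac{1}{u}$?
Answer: $- \frac{1989266}{191} \approx -10415.0$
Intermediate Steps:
$R = -10415$
$s{\left(-15,-191 \right)} + R = \frac{1}{-191} - 10415 = - \frac{1}{191} - 10415 = - \frac{1989266}{191}$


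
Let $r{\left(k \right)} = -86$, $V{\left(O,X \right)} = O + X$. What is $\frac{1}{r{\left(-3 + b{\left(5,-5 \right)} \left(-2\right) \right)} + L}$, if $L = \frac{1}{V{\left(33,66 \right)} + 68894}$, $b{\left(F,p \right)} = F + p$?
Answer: $- \frac{68993}{5933397} \approx -0.011628$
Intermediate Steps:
$L = \frac{1}{68993}$ ($L = \frac{1}{\left(33 + 66\right) + 68894} = \frac{1}{99 + 68894} = \frac{1}{68993} \approx 1.4494 \cdot 10^{-5}$)
$\frac{1}{r{\left(-3 + b{\left(5,-5 \right)} \left(-2\right) \right)} + L} = \frac{1}{-86 + \frac{1}{68993}} = \frac{1}{- \frac{5933397}{68993}} = - \frac{68993}{5933397}$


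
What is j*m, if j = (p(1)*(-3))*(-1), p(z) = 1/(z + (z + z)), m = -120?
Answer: -120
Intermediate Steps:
p(z) = 1/(3*z) (p(z) = 1/(z + 2*z) = 1/(3*z))
j = 1 (j = (((1/3)/1)*(-3))*(-1) = (((1/3)*1)*(-3))*(-1) = ((1/3)*(-3))*(-1) = -1*(-1) = 1)
j*m = 1*(-120) = -120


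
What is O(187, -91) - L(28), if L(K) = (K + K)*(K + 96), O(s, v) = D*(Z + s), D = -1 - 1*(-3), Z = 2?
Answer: -6566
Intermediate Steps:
D = 2 (D = -1 + 3 = 2)
O(s, v) = 4 + 2*s (O(s, v) = 2*(2 + s) = 4 + 2*s)
L(K) = 2*K*(96 + K) (L(K) = (2*K)*(96 + K) = 2*K*(96 + K))
O(187, -91) - L(28) = (4 + 2*187) - 2*28*(96 + 28) = (4 + 374) - 2*28*124 = 378 - 1*6944 = 378 - 6944 = -6566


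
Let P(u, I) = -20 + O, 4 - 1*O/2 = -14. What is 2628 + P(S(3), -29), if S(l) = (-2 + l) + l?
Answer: 2644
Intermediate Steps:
O = 36 (O = 8 - 2*(-14) = 8 + 28 = 36)
S(l) = -2 + 2*l
P(u, I) = 16 (P(u, I) = -20 + 36 = 16)
2628 + P(S(3), -29) = 2628 + 16 = 2644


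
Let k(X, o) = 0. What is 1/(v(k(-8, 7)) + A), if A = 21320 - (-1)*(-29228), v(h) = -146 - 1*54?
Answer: -1/8108 ≈ -0.00012334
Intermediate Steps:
v(h) = -200 (v(h) = -146 - 54 = -200)
A = -7908 (A = 21320 - 1*29228 = 21320 - 29228 = -7908)
1/(v(k(-8, 7)) + A) = 1/(-200 - 7908) = 1/(-8108) = -1/8108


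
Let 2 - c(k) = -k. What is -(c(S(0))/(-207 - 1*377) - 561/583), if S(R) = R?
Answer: 14945/15476 ≈ 0.96569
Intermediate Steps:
c(k) = 2 + k (c(k) = 2 - (-1)*k = 2 + k)
-(c(S(0))/(-207 - 1*377) - 561/583) = -((2 + 0)/(-207 - 1*377) - 561/583) = -(2/(-207 - 377) - 561*1/583) = -(2/(-584) - 51/53) = -(2*(-1/584) - 51/53) = -(-1/292 - 51/53) = -1*(-14945/15476) = 14945/15476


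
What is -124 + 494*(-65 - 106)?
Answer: -84598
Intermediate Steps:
-124 + 494*(-65 - 106) = -124 + 494*(-171) = -124 - 84474 = -84598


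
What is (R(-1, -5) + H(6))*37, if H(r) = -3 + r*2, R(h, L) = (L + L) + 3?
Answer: 74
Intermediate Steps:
R(h, L) = 3 + 2*L (R(h, L) = 2*L + 3 = 3 + 2*L)
H(r) = -3 + 2*r
(R(-1, -5) + H(6))*37 = ((3 + 2*(-5)) + (-3 + 2*6))*37 = ((3 - 10) + (-3 + 12))*37 = (-7 + 9)*37 = 2*37 = 74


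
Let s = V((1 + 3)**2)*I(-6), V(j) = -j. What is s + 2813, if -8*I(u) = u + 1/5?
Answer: 14007/5 ≈ 2801.4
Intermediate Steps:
I(u) = -1/40 - u/8 (I(u) = -(u + 1/5)/8 = -(1/5 + u)/8 = -1/40 - u/8)
s = -58/5 (s = (-(1 + 3)**2)*(-1/40 - 1/8*(-6)) = (-1*4**2)*(-1/40 + 3/4) = -1*16*(29/40) = -16*29/40 = -58/5 ≈ -11.600)
s + 2813 = -58/5 + 2813 = 14007/5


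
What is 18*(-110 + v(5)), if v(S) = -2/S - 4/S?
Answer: -10008/5 ≈ -2001.6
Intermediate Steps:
v(S) = -6/S
18*(-110 + v(5)) = 18*(-110 - 6/5) = 18*(-556/5) = -10008/5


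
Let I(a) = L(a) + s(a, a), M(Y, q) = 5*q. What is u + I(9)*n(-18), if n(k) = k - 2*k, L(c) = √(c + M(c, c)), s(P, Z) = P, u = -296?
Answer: -134 + 54*√6 ≈ -1.7276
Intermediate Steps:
L(c) = √6*√c (L(c) = √(c + 5*c) = √(6*c) = √6*√c)
I(a) = a + √6*√a (I(a) = √6*√a + a = a + √6*√a)
n(k) = -k
u + I(9)*n(-18) = -296 + (9 + √6*√9)*(-1*(-18)) = -296 + (9 + √6*3)*18 = -296 + (9 + 3*√6)*18 = -296 + (162 + 54*√6) = -134 + 54*√6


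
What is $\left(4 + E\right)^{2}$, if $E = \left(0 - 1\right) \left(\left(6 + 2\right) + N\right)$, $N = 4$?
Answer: $64$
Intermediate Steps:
$E = -12$ ($E = \left(0 - 1\right) \left(\left(6 + 2\right) + 4\right) = - (8 + 4) = \left(-1\right) 12 = -12$)
$\left(4 + E\right)^{2} = \left(4 - 12\right)^{2} = \left(-8\right)^{2} = 64$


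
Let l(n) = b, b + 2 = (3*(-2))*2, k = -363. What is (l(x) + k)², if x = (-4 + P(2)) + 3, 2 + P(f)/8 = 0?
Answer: 142129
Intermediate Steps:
P(f) = -16 (P(f) = -16 + 8*0 = -16 + 0 = -16)
b = -14 (b = -2 + (3*(-2))*2 = -2 - 6*2 = -2 - 12 = -14)
x = -17 (x = (-4 - 16) + 3 = -20 + 3 = -17)
l(n) = -14
(l(x) + k)² = (-14 - 363)² = (-377)² = 142129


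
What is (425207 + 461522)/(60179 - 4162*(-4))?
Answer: 886729/76827 ≈ 11.542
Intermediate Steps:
(425207 + 461522)/(60179 - 4162*(-4)) = 886729/(60179 + 16648) = 886729/76827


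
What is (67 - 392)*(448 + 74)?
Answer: -169650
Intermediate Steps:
(67 - 392)*(448 + 74) = -325*522 = -169650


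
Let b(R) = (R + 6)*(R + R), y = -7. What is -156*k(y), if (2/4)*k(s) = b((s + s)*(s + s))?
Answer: -24705408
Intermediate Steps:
b(R) = 2*R*(6 + R) (b(R) = (6 + R)*(2*R) = 2*R*(6 + R))
k(s) = 16*s²*(6 + 4*s²) (k(s) = 2*(2*((s + s)*(s + s))*(6 + (s + s)*(s + s))) = 2*(2*((2*s)*(2*s))*(6 + (2*s)*(2*s))) = 2*(2*(4*s²)*(6 + 4*s²)) = 2*(8*s²*(6 + 4*s²)) = 16*s²*(6 + 4*s²))
-156*k(y) = -156*(-7)²*(96 + 64*(-7)²) = -7644*(96 + 64*49) = -7644*(96 + 3136) = -7644*3232 = -156*158368 = -24705408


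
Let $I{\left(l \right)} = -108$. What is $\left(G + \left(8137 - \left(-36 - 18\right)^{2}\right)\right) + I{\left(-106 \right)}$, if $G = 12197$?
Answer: $17310$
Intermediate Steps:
$\left(G + \left(8137 - \left(-36 - 18\right)^{2}\right)\right) + I{\left(-106 \right)} = \left(12197 + \left(8137 - \left(-36 - 18\right)^{2}\right)\right) - 108 = \left(12197 + \left(8137 - \left(-54\right)^{2}\right)\right) - 108 = \left(12197 + \left(8137 - 2916\right)\right) - 108 = \left(12197 + 5221\right) - 108 = 17418 - 108 = 17310$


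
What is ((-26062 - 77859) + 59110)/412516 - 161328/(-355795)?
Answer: 3892834731/11290086940 ≈ 0.34480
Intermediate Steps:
((-26062 - 77859) + 59110)/412516 - 161328/(-355795) = (-103921 + 59110)*(1/412516) - 161328*(-1/355795) = -44811*1/412516 + 161328/355795 = -3447/31732 + 161328/355795 = 3892834731/11290086940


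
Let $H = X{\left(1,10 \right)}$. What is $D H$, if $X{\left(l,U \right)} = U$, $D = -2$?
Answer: $-20$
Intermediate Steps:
$H = 10$
$D H = \left(-2\right) 10 = -20$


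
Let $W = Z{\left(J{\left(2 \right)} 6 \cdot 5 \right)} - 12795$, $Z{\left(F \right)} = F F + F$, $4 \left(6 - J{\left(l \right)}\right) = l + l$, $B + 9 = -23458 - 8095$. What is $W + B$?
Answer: $-21707$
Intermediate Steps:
$B = -31562$ ($B = -9 - 31553 = -31562$)
$J{\left(l \right)} = 6 - \frac{l}{2}$ ($J{\left(l \right)} = 6 - \frac{l + l}{4} = 6 - \frac{2 l}{4} = 6 - \frac{l}{2}$)
$Z{\left(F \right)} = F + F^{2}$ ($Z{\left(F \right)} = F^{2} + F = F + F^{2}$)
$W = 9855$ ($W = \left(6 - 1\right) 6 \cdot 5 \left(1 + \left(6 - 1\right) 6 \cdot 5\right) - 12795 = 5 \cdot 6 \cdot 5 \left(1 + 5 \cdot 6 \cdot 5\right) - 12795 = 30 \cdot 5 \left(1 + 30 \cdot 5\right) - 12795 = 150 \left(1 + 150\right) - 12795 = 150 \cdot 151 - 12795 = 22650 - 12795 = 9855$)
$W + B = 9855 - 31562 = -21707$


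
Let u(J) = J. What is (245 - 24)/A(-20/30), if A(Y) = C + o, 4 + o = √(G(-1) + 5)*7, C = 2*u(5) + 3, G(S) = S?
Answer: 221/23 ≈ 9.6087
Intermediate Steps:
C = 13 (C = 2*5 + 3 = 10 + 3 = 13)
o = 10 (o = -4 + √(-1 + 5)*7 = -4 + √4*7 = -4 + 2*7 = -4 + 14 = 10)
A(Y) = 23 (A(Y) = 13 + 10 = 23)
(245 - 24)/A(-20/30) = (245 - 24)/23 = 221*(1/23) = 221/23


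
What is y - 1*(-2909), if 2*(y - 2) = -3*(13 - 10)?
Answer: 5813/2 ≈ 2906.5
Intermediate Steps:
y = -5/2 (y = 2 + (-3*(13 - 10))/2 = 2 + (-3*3)/2 = 2 + (½)*(-9) = 2 - 9/2 = -5/2 ≈ -2.5000)
y - 1*(-2909) = -5/2 - 1*(-2909) = -5/2 + 2909 = 5813/2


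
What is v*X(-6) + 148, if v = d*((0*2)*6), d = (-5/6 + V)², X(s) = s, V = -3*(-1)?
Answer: 148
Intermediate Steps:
V = 3
d = 169/36 (d = (-5/6 + 3)² = (-5*⅙ + 3)² = (-⅚ + 3)² = (13/6)² = 169/36 ≈ 4.6944)
v = 0 (v = 169*((0*2)*6)/36 = 169*(0*6)/36 = (169/36)*0 = 0)
v*X(-6) + 148 = 0*(-6) + 148 = 0 + 148 = 148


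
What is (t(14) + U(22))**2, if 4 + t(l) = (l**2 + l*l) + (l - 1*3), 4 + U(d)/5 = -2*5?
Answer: 108241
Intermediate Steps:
U(d) = -70 (U(d) = -20 + 5*(-2*5) = -20 + 5*(-10) = -20 - 50 = -70)
t(l) = -7 + l + 2*l**2 (t(l) = -4 + ((l**2 + l*l) + (l - 1*3)) = -4 + ((l**2 + l**2) + (l - 3)) = -4 + (2*l**2 + (-3 + l)) = -4 + (-3 + l + 2*l**2) = -7 + l + 2*l**2)
(t(14) + U(22))**2 = ((-7 + 14 + 2*14**2) - 70)**2 = ((-7 + 14 + 2*196) - 70)**2 = ((-7 + 14 + 392) - 70)**2 = (399 - 70)**2 = 329**2 = 108241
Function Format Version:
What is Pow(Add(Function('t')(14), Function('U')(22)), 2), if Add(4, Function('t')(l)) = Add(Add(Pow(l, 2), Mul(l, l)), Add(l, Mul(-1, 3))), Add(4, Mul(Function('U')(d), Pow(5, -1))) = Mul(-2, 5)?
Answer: 108241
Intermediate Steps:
Function('U')(d) = -70 (Function('U')(d) = Add(-20, Mul(5, Mul(-2, 5))) = Add(-20, Mul(5, -10)) = Add(-20, -50) = -70)
Function('t')(l) = Add(-7, l, Mul(2, Pow(l, 2))) (Function('t')(l) = Add(-4, Add(Add(Pow(l, 2), Mul(l, l)), Add(l, Mul(-1, 3)))) = Add(-4, Add(Add(Pow(l, 2), Pow(l, 2)), Add(l, -3))) = Add(-4, Add(Mul(2, Pow(l, 2)), Add(-3, l))) = Add(-4, Add(-3, l, Mul(2, Pow(l, 2)))) = Add(-7, l, Mul(2, Pow(l, 2))))
Pow(Add(Function('t')(14), Function('U')(22)), 2) = Pow(Add(Add(-7, 14, Mul(2, Pow(14, 2))), -70), 2) = Pow(Add(Add(-7, 14, Mul(2, 196)), -70), 2) = Pow(Add(Add(-7, 14, 392), -70), 2) = Pow(Add(399, -70), 2) = Pow(329, 2) = 108241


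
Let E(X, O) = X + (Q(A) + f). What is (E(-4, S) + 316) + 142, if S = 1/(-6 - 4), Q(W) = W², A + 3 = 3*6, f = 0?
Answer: 679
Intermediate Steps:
A = 15 (A = -3 + 3*6 = -3 + 18 = 15)
S = -⅒ (S = 1/(-10) = -⅒ ≈ -0.10000)
E(X, O) = 225 + X (E(X, O) = X + (15² + 0) = X + (225 + 0) = X + 225 = 225 + X)
(E(-4, S) + 316) + 142 = ((225 - 4) + 316) + 142 = (221 + 316) + 142 = 537 + 142 = 679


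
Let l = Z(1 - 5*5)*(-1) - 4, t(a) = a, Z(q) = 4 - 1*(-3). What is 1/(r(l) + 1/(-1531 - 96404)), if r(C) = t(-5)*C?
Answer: 97935/5386424 ≈ 0.018182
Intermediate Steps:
Z(q) = 7 (Z(q) = 4 + 3 = 7)
l = -11 (l = 7*(-1) - 4 = -7 - 4 = -11)
r(C) = -5*C
1/(r(l) + 1/(-1531 - 96404)) = 1/(-5*(-11) + 1/(-1531 - 96404)) = 1/(55 + 1/(-97935)) = 1/(55 - 1/97935) = 1/(5386424/97935) = 97935/5386424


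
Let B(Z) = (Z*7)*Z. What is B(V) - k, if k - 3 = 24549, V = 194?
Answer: 238900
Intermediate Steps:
B(Z) = 7*Z² (B(Z) = (7*Z)*Z = 7*Z²)
k = 24552 (k = 3 + 24549 = 24552)
B(V) - k = 7*194² - 1*24552 = 7*37636 - 24552 = 263452 - 24552 = 238900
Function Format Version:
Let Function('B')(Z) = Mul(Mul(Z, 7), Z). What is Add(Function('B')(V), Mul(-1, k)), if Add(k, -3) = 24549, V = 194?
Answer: 238900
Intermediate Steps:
Function('B')(Z) = Mul(7, Pow(Z, 2)) (Function('B')(Z) = Mul(Mul(7, Z), Z) = Mul(7, Pow(Z, 2)))
k = 24552 (k = Add(3, 24549) = 24552)
Add(Function('B')(V), Mul(-1, k)) = Add(Mul(7, Pow(194, 2)), Mul(-1, 24552)) = Add(Mul(7, 37636), -24552) = Add(263452, -24552) = 238900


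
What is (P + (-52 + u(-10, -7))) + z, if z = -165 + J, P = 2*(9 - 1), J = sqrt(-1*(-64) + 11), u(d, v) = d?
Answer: -211 + 5*sqrt(3) ≈ -202.34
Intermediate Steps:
J = 5*sqrt(3) (J = sqrt(64 + 11) = sqrt(75) = 5*sqrt(3) ≈ 8.6602)
P = 16 (P = 2*8 = 16)
z = -165 + 5*sqrt(3) ≈ -156.34
(P + (-52 + u(-10, -7))) + z = (16 + (-52 - 10)) + (-165 + 5*sqrt(3)) = (16 - 62) + (-165 + 5*sqrt(3)) = -46 + (-165 + 5*sqrt(3)) = -211 + 5*sqrt(3)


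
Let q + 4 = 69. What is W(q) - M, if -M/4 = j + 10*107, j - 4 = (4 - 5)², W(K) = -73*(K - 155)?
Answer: 10870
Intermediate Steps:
q = 65 (q = -4 + 69 = 65)
W(K) = 11315 - 73*K (W(K) = -73*(-155 + K) = 11315 - 73*K)
j = 5 (j = 4 + (4 - 5)² = 4 + (-1)² = 4 + 1 = 5)
M = -4300 (M = -4*(5 + 10*107) = -4*(5 + 1070) = -4*1075 = -4300)
W(q) - M = (11315 - 73*65) - 1*(-4300) = (11315 - 4745) + 4300 = 6570 + 4300 = 10870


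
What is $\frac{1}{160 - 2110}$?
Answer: $- \frac{1}{1950} \approx -0.00051282$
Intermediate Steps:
$\frac{1}{160 - 2110} = \frac{1}{-1950} = - \frac{1}{1950}$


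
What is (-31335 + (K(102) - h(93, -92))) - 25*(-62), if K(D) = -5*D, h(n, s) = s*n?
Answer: -21739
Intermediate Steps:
h(n, s) = n*s
(-31335 + (K(102) - h(93, -92))) - 25*(-62) = (-31335 + (-5*102 - 93*(-92))) - 25*(-62) = (-31335 + (-510 - 1*(-8556))) + 1550 = (-31335 + (-510 + 8556)) + 1550 = (-31335 + 8046) + 1550 = -23289 + 1550 = -21739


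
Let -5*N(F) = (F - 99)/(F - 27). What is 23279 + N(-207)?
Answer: 1513118/65 ≈ 23279.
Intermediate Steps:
N(F) = -(-99 + F)/(5*(-27 + F)) (N(F) = -(F - 99)/(5*(F - 27)) = -(-99 + F)/(5*(-27 + F)))
23279 + N(-207) = 23279 + (99 - 1*(-207))/(5*(-27 - 207)) = 23279 + (⅕)*(99 + 207)/(-234) = 23279 + (⅕)*(-1/234)*306 = 23279 - 17/65 = 1513118/65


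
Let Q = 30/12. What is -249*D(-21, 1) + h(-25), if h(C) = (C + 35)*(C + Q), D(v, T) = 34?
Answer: -8691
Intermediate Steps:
Q = 5/2 (Q = 30*(1/12) = 5/2 ≈ 2.5000)
h(C) = (35 + C)*(5/2 + C) (h(C) = (C + 35)*(C + 5/2) = (35 + C)*(5/2 + C))
-249*D(-21, 1) + h(-25) = -249*34 + (175/2 + (-25)² + (75/2)*(-25)) = -8466 + (175/2 + 625 - 1875/2) = -8466 - 225 = -8691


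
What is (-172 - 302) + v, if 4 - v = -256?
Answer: -214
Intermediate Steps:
v = 260 (v = 4 - 1*(-256) = 4 + 256 = 260)
(-172 - 302) + v = (-172 - 302) + 260 = -474 + 260 = -214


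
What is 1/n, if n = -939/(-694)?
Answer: 694/939 ≈ 0.73908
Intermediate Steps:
n = 939/694 (n = -939*(-1/694) = 939/694 ≈ 1.3530)
1/n = 1/(939/694) = 694/939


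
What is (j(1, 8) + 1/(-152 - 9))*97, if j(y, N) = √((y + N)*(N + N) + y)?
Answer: -97/161 + 97*√145 ≈ 1167.4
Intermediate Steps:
j(y, N) = √(y + 2*N*(N + y)) (j(y, N) = √((N + y)*(2*N) + y) = √(2*N*(N + y) + y) = √(y + 2*N*(N + y)))
(j(1, 8) + 1/(-152 - 9))*97 = (√(1 + 2*8² + 2*8*1) + 1/(-152 - 9))*97 = (√(1 + 2*64 + 16) + 1/(-161))*97 = (√(1 + 128 + 16) - 1/161)*97 = (√145 - 1/161)*97 = (-1/161 + √145)*97 = -97/161 + 97*√145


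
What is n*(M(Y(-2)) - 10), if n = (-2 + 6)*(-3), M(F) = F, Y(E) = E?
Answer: 144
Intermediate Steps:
n = -12 (n = 4*(-3) = -12)
n*(M(Y(-2)) - 10) = -12*(-2 - 10) = -12*(-12) = 144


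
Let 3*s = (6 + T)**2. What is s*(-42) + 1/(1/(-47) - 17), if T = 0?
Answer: -403247/800 ≈ -504.06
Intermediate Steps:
s = 12 (s = (6 + 0)**2/3 = (1/3)*6**2 = (1/3)*36 = 12)
s*(-42) + 1/(1/(-47) - 17) = 12*(-42) + 1/(1/(-47) - 17) = -504 + 1/(-1/47 - 17) = -504 + 1/(-800/47) = -504 - 47/800 = -403247/800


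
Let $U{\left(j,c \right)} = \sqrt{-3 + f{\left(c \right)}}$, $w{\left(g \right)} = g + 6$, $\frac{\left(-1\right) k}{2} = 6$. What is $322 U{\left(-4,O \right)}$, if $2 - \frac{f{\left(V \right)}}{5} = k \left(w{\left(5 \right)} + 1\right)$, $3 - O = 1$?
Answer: $322 \sqrt{727} \approx 8682.1$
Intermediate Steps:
$k = -12$ ($k = \left(-2\right) 6 = -12$)
$O = 2$ ($O = 3 - 1 = 2$)
$w{\left(g \right)} = 6 + g$
$f{\left(V \right)} = 730$ ($f{\left(V \right)} = 10 - 5 \left(- 12 \left(\left(6 + 5\right) + 1\right)\right) = 10 - 5 \left(- 12 \left(11 + 1\right)\right) = 10 - 5 \left(\left(-12\right) 12\right) = 10 - -720 = 10 + 720 = 730$)
$U{\left(j,c \right)} = \sqrt{727}$ ($U{\left(j,c \right)} = \sqrt{-3 + 730} = \sqrt{727}$)
$322 U{\left(-4,O \right)} = 322 \sqrt{727}$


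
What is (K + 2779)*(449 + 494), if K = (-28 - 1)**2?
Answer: 3413660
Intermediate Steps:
K = 841 (K = (-29)**2 = 841)
(K + 2779)*(449 + 494) = (841 + 2779)*(449 + 494) = 3620*943 = 3413660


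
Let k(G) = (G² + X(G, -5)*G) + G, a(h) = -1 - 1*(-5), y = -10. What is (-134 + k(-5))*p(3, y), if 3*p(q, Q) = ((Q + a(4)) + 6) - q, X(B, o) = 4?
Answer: 134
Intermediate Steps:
a(h) = 4 (a(h) = -1 + 5 = 4)
p(q, Q) = 10/3 - q/3 + Q/3 (p(q, Q) = (((Q + 4) + 6) - q)/3 = (((4 + Q) + 6) - q)/3 = ((10 + Q) - q)/3 = (10 + Q - q)/3 = 10/3 - q/3 + Q/3)
k(G) = G² + 5*G (k(G) = (G² + 4*G) + G = G² + 5*G)
(-134 + k(-5))*p(3, y) = (-134 - 5*(5 - 5))*(10/3 - ⅓*3 + (⅓)*(-10)) = (-134 - 5*0)*(10/3 - 1 - 10/3) = (-134 + 0)*(-1) = -134*(-1) = 134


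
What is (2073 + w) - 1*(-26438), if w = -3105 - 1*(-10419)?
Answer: 35825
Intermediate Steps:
w = 7314 (w = -3105 + 10419 = 7314)
(2073 + w) - 1*(-26438) = (2073 + 7314) - 1*(-26438) = 9387 + 26438 = 35825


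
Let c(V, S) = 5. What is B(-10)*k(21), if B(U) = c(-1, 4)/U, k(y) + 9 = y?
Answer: -6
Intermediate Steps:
k(y) = -9 + y
B(U) = 5/U
B(-10)*k(21) = (5/(-10))*(-9 + 21) = (5*(-⅒))*12 = -½*12 = -6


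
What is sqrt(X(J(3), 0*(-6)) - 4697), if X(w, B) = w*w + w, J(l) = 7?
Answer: I*sqrt(4641) ≈ 68.125*I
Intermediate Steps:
X(w, B) = w + w**2 (X(w, B) = w**2 + w = w + w**2)
sqrt(X(J(3), 0*(-6)) - 4697) = sqrt(7*(1 + 7) - 4697) = sqrt(7*8 - 4697) = sqrt(56 - 4697) = sqrt(-4641) = I*sqrt(4641)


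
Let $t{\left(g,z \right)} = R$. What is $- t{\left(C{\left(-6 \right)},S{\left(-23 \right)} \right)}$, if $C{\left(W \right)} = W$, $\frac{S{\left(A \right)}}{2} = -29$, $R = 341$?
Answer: $-341$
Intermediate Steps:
$S{\left(A \right)} = -58$ ($S{\left(A \right)} = 2 \left(-29\right) = -58$)
$t{\left(g,z \right)} = 341$
$- t{\left(C{\left(-6 \right)},S{\left(-23 \right)} \right)} = \left(-1\right) 341 = -341$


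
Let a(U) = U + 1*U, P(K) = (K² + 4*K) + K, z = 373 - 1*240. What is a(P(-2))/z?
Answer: -12/133 ≈ -0.090226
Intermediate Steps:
z = 133 (z = 373 - 240 = 133)
P(K) = K² + 5*K
a(U) = 2*U (a(U) = U + U = 2*U)
a(P(-2))/z = (2*(-2*(5 - 2)))/133 = (2*(-2*3))*(1/133) = (2*(-6))*(1/133) = -12*1/133 = -12/133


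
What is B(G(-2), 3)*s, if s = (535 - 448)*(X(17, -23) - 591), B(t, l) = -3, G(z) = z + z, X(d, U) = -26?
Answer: 161037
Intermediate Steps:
G(z) = 2*z
s = -53679 (s = (535 - 448)*(-26 - 591) = 87*(-617) = -53679)
B(G(-2), 3)*s = -3*(-53679) = 161037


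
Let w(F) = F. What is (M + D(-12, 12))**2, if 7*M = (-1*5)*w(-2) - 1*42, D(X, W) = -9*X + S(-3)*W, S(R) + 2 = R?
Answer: 92416/49 ≈ 1886.0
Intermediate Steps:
S(R) = -2 + R
D(X, W) = -9*X - 5*W (D(X, W) = -9*X + (-2 - 3)*W = -9*X - 5*W)
M = -32/7 (M = (-1*5*(-2) - 1*42)/7 = (-5*(-2) - 42)/7 = (10 - 42)/7 = (1/7)*(-32) = -32/7 ≈ -4.5714)
(M + D(-12, 12))**2 = (-32/7 + (-9*(-12) - 5*12))**2 = (-32/7 + (108 - 60))**2 = (-32/7 + 48)**2 = (304/7)**2 = 92416/49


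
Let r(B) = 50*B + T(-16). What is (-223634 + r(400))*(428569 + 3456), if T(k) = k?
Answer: -87981891250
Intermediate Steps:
r(B) = -16 + 50*B (r(B) = 50*B - 16 = -16 + 50*B)
(-223634 + r(400))*(428569 + 3456) = (-223634 + (-16 + 50*400))*(428569 + 3456) = (-223634 + (-16 + 20000))*432025 = (-223634 + 19984)*432025 = -203650*432025 = -87981891250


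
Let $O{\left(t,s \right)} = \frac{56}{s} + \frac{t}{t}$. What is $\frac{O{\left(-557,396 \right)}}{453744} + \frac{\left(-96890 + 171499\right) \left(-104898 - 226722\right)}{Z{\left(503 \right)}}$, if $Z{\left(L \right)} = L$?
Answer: $- \frac{1111419529818339641}{22595089968} \approx -4.9189 \cdot 10^{7}$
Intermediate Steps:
$O{\left(t,s \right)} = 1 + \frac{56}{s}$ ($O{\left(t,s \right)} = \frac{56}{s} + 1 = 1 + \frac{56}{s}$)
$\frac{O{\left(-557,396 \right)}}{453744} + \frac{\left(-96890 + 171499\right) \left(-104898 - 226722\right)}{Z{\left(503 \right)}} = \frac{\frac{1}{396} \left(56 + 396\right)}{453744} + \frac{\left(-96890 + 171499\right) \left(-104898 - 226722\right)}{503} = \frac{1}{396} \cdot 452 \cdot \frac{1}{453744} + 74609 \left(-331620\right) \frac{1}{503} = \frac{113}{99} \cdot \frac{1}{453744} - \frac{24741836580}{503} = \frac{113}{44920656} - \frac{24741836580}{503} = - \frac{1111419529818339641}{22595089968}$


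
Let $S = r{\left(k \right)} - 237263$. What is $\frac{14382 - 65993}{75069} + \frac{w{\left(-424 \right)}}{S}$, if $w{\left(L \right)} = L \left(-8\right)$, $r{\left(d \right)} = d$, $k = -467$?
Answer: $- \frac{6262058539}{8923076685} \approx -0.70178$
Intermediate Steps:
$w{\left(L \right)} = - 8 L$
$S = -237730$ ($S = -467 - 237263 = -237730$)
$\frac{14382 - 65993}{75069} + \frac{w{\left(-424 \right)}}{S} = \frac{14382 - 65993}{75069} + \frac{\left(-8\right) \left(-424\right)}{-237730} = \left(14382 - 65993\right) \frac{1}{75069} + 3392 \left(- \frac{1}{237730}\right) = \left(-51611\right) \frac{1}{75069} - \frac{1696}{118865} = - \frac{51611}{75069} - \frac{1696}{118865} = - \frac{6262058539}{8923076685}$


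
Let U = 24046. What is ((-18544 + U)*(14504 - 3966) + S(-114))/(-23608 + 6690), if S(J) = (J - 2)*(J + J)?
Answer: -29003262/8459 ≈ -3428.7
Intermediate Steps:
S(J) = 2*J*(-2 + J) (S(J) = (-2 + J)*(2*J) = 2*J*(-2 + J))
((-18544 + U)*(14504 - 3966) + S(-114))/(-23608 + 6690) = ((-18544 + 24046)*(14504 - 3966) + 2*(-114)*(-2 - 114))/(-23608 + 6690) = (5502*10538 + 2*(-114)*(-116))/(-16918) = (57980076 + 26448)*(-1/16918) = 58006524*(-1/16918) = -29003262/8459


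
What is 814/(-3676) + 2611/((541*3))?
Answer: 4138457/2983074 ≈ 1.3873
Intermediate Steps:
814/(-3676) + 2611/((541*3)) = 814*(-1/3676) + 2611/1623 = -407/1838 + 2611*(1/1623) = -407/1838 + 2611/1623 = 4138457/2983074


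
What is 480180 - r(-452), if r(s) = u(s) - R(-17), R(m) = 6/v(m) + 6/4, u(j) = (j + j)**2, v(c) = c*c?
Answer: -194805929/578 ≈ -3.3703e+5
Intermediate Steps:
v(c) = c**2
u(j) = 4*j**2 (u(j) = (2*j)**2 = 4*j**2)
R(m) = 3/2 + 6/m**2 (R(m) = 6/(m**2) + 6/4 = 6/m**2 + 6*(1/4) = 6/m**2 + 3/2 = 3/2 + 6/m**2)
r(s) = -879/578 + 4*s**2 (r(s) = 4*s**2 - (3/2 + 6/(-17)**2) = 4*s**2 - (3/2 + 6*(1/289)) = 4*s**2 - (3/2 + 6/289) = 4*s**2 - 1*879/578 = 4*s**2 - 879/578 = -879/578 + 4*s**2)
480180 - r(-452) = 480180 - (-879/578 + 4*(-452)**2) = 480180 - (-879/578 + 4*204304) = 480180 - (-879/578 + 817216) = 480180 - 1*472349969/578 = 480180 - 472349969/578 = -194805929/578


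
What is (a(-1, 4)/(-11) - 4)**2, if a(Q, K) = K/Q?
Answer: 1600/121 ≈ 13.223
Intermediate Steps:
(a(-1, 4)/(-11) - 4)**2 = ((4/(-1))/(-11) - 4)**2 = ((4*(-1))*(-1/11) - 4)**2 = (-4*(-1/11) - 4)**2 = (4/11 - 4)**2 = (-40/11)**2 = 1600/121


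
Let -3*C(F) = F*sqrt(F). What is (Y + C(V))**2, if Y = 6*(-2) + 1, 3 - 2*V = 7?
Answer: 1081/9 - 44*I*sqrt(2)/3 ≈ 120.11 - 20.742*I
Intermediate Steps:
V = -2 (V = 3/2 - 1/2*7 = 3/2 - 7/2 = -2)
C(F) = -F**(3/2)/3 (C(F) = -F*sqrt(F)/3 = -F**(3/2)/3)
Y = -11 (Y = -12 + 1 = -11)
(Y + C(V))**2 = (-11 - (-2)*I*sqrt(2)/3)**2 = (-11 + 2*I*sqrt(2)/3)**2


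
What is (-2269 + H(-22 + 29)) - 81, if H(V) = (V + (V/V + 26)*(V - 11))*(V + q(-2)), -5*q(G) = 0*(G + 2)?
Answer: -3057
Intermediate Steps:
q(G) = 0 (q(G) = -0*(G + 2) = -0*(2 + G) = -⅕*0 = 0)
H(V) = V*(-297 + 28*V) (H(V) = (V + (V/V + 26)*(V - 11))*(V + 0) = (V + (1 + 26)*(-11 + V))*V = (V + 27*(-11 + V))*V = (V + (-297 + 27*V))*V = (-297 + 28*V)*V = V*(-297 + 28*V))
(-2269 + H(-22 + 29)) - 81 = (-2269 + (-22 + 29)*(-297 + 28*(-22 + 29))) - 81 = (-2269 + 7*(-297 + 28*7)) - 81 = (-2269 + 7*(-297 + 196)) - 81 = (-2269 + 7*(-101)) - 81 = (-2269 - 707) - 81 = -2976 - 81 = -3057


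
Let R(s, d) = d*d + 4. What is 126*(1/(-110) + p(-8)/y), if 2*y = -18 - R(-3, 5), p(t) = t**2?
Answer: -890001/2585 ≈ -344.29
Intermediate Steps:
R(s, d) = 4 + d**2 (R(s, d) = d**2 + 4 = 4 + d**2)
y = -47/2 (y = (-18 - (4 + 5**2))/2 = (-18 - (4 + 25))/2 = (-18 - 1*29)/2 = (-18 - 29)/2 = (1/2)*(-47) = -47/2 ≈ -23.500)
126*(1/(-110) + p(-8)/y) = 126*(1/(-110) + (-8)**2/(-47/2)) = 126*(-1/110 + 64*(-2/47)) = 126*(-1/110 - 128/47) = 126*(-14127/5170) = -890001/2585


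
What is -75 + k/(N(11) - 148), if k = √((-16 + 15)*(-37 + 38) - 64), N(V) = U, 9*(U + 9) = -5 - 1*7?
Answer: -75 - 3*I*√65/475 ≈ -75.0 - 0.05092*I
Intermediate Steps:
U = -31/3 (U = -9 + (-5 - 1*7)/9 = -9 + (-5 - 7)/9 = -9 + (⅑)*(-12) = -9 - 4/3 = -31/3 ≈ -10.333)
N(V) = -31/3
k = I*√65 (k = √(-1*1 - 64) = √(-1 - 64) = √(-65) = I*√65 ≈ 8.0623*I)
-75 + k/(N(11) - 148) = -75 + (I*√65)/(-31/3 - 148) = -75 + (I*√65)/(-475/3) = -75 + (I*√65)*(-3/475) = -75 - 3*I*√65/475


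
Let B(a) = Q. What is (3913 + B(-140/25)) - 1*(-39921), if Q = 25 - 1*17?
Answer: 43842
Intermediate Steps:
Q = 8 (Q = 25 - 17 = 8)
B(a) = 8
(3913 + B(-140/25)) - 1*(-39921) = (3913 + 8) - 1*(-39921) = 3921 + 39921 = 43842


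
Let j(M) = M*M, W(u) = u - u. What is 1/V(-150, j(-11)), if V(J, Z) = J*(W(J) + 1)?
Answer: -1/150 ≈ -0.0066667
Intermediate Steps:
W(u) = 0
j(M) = M²
V(J, Z) = J (V(J, Z) = J*(0 + 1) = J*1 = J)
1/V(-150, j(-11)) = 1/(-150) = -1/150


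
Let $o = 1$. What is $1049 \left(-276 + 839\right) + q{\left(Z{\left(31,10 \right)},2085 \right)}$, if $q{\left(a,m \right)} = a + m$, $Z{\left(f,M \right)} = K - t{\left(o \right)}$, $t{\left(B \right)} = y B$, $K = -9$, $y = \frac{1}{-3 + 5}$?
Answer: $\frac{1185325}{2} \approx 5.9266 \cdot 10^{5}$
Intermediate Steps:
$y = \frac{1}{2} \approx 0.5$
$t{\left(B \right)} = \frac{B}{2}$
$Z{\left(f,M \right)} = - \frac{19}{2}$ ($Z{\left(f,M \right)} = -9 - \frac{1}{2} \cdot 1 = -9 - \frac{1}{2} = - \frac{19}{2}$)
$1049 \left(-276 + 839\right) + q{\left(Z{\left(31,10 \right)},2085 \right)} = 1049 \left(-276 + 839\right) + \left(- \frac{19}{2} + 2085\right) = 1049 \cdot 563 + \frac{4151}{2} = 590587 + \frac{4151}{2} = \frac{1185325}{2}$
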